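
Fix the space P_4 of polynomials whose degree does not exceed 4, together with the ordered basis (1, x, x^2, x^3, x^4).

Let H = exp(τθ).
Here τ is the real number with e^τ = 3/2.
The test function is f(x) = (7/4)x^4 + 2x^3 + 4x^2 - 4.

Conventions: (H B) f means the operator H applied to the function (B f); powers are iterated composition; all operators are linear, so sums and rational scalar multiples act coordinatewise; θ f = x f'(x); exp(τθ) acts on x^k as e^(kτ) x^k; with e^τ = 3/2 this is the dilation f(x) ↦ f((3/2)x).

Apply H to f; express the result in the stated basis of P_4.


g(x) = (567/64)x^4 + (27/4)x^3 + 9x^2 - 4

exp(τθ) x^k = e^(kτ) x^k; with e^τ = 3/2 this sends x^k to (3/2)^k x^k
x^2 ↦ 9/4 x^2
x^3 ↦ 27/8 x^3
x^4 ↦ 81/16 x^4
applying this coordinatewise to f: exp(τθ) f = (567/64)x^4 + (27/4)x^3 + 9x^2 - 4


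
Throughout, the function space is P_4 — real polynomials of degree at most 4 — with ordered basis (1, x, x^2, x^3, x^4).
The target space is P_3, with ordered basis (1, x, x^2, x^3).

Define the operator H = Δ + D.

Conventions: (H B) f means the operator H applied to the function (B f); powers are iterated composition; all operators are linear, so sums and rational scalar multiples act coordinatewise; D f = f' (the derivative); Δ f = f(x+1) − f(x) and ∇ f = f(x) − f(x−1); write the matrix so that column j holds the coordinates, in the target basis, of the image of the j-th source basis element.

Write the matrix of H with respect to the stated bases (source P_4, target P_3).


the matrix is [[0, 2, 1, 1, 1]; [0, 0, 4, 3, 4]; [0, 0, 0, 6, 6]; [0, 0, 0, 0, 8]] (rows listed top to bottom)

image of 1: 0
image of x: 2
image of x^2: 4x + 1
image of x^3: 6x^2 + 3x + 1
image of x^4: 8x^3 + 6x^2 + 4x + 1
each image's coordinates form column j of the matrix


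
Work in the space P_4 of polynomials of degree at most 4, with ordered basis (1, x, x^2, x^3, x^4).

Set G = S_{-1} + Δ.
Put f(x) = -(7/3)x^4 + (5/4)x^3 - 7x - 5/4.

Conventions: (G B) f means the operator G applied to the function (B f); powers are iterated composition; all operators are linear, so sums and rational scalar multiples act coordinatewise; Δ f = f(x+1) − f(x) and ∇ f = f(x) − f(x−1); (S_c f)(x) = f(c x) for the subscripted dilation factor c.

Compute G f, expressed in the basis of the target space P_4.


the image equals g(x) = -(7/3)x^4 - (127/12)x^3 - (41/4)x^2 + (17/12)x - 28/3

S_{-1} f = -(7/3)x^4 - (5/4)x^3 + 7x - 5/4
Δ f = -(28/3)x^3 - (41/4)x^2 - (67/12)x - 97/12
(S_{-1} + Δ) f = -(7/3)x^4 - (127/12)x^3 - (41/4)x^2 + (17/12)x - 28/3


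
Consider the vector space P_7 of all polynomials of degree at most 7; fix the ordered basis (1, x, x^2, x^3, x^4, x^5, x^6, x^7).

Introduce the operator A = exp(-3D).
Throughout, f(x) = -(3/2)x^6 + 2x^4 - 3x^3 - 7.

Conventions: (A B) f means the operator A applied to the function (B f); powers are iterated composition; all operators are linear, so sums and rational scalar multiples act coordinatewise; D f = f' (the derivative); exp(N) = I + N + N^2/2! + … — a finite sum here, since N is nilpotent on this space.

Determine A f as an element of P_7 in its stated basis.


order-1 term: 27x^5 - 24x^3 + 27x^2
order-2 term: -(405/2)x^4 + 108x^2 - 81x
order-3 term: 810x^3 - 216x + 81
order-4 term: -(3645/2)x^2 + 162
order-5 term: 2187x
order-6 term: -2187/2
the series for exp(-3D) f terminates at order 6
exp(-3D) f = -(3/2)x^6 + 27x^5 - (401/2)x^4 + 783x^3 - (3375/2)x^2 + 1890x - 1715/2

the result is g(x) = -(3/2)x^6 + 27x^5 - (401/2)x^4 + 783x^3 - (3375/2)x^2 + 1890x - 1715/2


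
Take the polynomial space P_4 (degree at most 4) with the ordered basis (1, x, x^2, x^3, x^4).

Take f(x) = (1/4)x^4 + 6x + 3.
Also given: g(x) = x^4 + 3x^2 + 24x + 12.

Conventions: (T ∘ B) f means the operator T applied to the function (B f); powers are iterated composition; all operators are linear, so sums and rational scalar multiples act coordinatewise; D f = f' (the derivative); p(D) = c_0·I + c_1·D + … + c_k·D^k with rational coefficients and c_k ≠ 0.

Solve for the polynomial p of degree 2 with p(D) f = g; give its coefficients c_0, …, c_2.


c_0 = 4, c_1 = 0, c_2 = 1

D^0 f = (1/4)x^4 + 6x + 3
D^1 f = x^3 + 6
D^2 f = 3x^2
matching coefficients of g against c_0 f + c_1 Df + … from the top degree down determines the c_i
solution: c_0 = 4, c_1 = 0, c_2 = 1


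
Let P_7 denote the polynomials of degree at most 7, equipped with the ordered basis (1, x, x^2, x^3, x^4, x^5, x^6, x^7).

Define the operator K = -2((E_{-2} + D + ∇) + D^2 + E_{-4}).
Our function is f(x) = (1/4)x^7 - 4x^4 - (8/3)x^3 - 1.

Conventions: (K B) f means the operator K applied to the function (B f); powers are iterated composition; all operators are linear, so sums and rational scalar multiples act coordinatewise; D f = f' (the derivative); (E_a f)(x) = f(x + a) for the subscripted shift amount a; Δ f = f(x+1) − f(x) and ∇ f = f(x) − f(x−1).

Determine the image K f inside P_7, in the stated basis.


E_{-2} f = (1/4)x^7 - (7/2)x^6 + 21x^5 - 74x^4 + (508/3)x^3 - 248x^2 + 208x - 227/3
D f = (7/4)x^6 - 16x^3 - 8x^2
∇ f = (7/4)x^6 - (21/4)x^5 + (35/4)x^4 - (99/4)x^3 + (85/4)x^2 - (39/4)x + 19/12
(E_{-2} + D + ∇) f = (1/4)x^7 + (63/4)x^5 - (261/4)x^4 + (1543/12)x^3 - (939/4)x^2 + (793/4)x - 889/12
D f = (7/4)x^6 - 16x^3 - 8x^2
D D f = (21/2)x^5 - 48x^2 - 16x
E_{-4} f = (1/4)x^7 - 7x^6 + 84x^5 - 564x^4 + (6904/3)x^3 - 5728x^2 + 8064x - 14851/3
((E_{-2} + D + ∇) + D^2 + E_{-4}) f = (1/2)x^7 - 7x^6 + (441/4)x^5 - (2517/4)x^4 + (29159/12)x^3 - (24043/4)x^2 + (32985/4)x - 60293/12
(-2((E_{-2} + D + ∇) + D^2 + E_{-4})) f = -x^7 + 14x^6 - (441/2)x^5 + (2517/2)x^4 - (29159/6)x^3 + (24043/2)x^2 - (32985/2)x + 60293/6

g(x) = -x^7 + 14x^6 - (441/2)x^5 + (2517/2)x^4 - (29159/6)x^3 + (24043/2)x^2 - (32985/2)x + 60293/6


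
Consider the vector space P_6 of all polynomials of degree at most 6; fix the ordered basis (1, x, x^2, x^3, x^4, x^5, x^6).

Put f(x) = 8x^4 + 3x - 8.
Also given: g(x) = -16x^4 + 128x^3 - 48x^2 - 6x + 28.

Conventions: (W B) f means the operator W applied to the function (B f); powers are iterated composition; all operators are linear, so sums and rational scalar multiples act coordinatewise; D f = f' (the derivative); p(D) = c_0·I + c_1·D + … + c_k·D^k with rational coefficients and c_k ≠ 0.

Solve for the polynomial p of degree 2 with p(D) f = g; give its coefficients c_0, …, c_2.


c_0 = -2, c_1 = 4, c_2 = -1/2

D^0 f = 8x^4 + 3x - 8
D^1 f = 32x^3 + 3
D^2 f = 96x^2
matching coefficients of g against c_0 f + c_1 Df + … from the top degree down determines the c_i
solution: c_0 = -2, c_1 = 4, c_2 = -1/2


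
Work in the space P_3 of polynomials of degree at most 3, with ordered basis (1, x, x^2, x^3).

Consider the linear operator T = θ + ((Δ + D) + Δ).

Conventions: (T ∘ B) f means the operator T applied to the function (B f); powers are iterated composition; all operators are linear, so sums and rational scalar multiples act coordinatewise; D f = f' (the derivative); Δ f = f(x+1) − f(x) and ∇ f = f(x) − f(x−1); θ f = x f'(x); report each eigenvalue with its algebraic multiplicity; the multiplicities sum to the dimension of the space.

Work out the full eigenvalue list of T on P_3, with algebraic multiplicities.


image of 1: 0
image of x: x + 3
image of x^2: 2x^2 + 6x + 2
image of x^3: 3x^3 + 9x^2 + 6x + 2
the matrix is upper triangular; its diagonal is (0, 1, 2, 3)
for a triangular matrix the eigenvalues are the diagonal entries, with algebraic multiplicity their repetition count

λ = 0 (multiplicity 1), λ = 1 (multiplicity 1), λ = 2 (multiplicity 1), λ = 3 (multiplicity 1)


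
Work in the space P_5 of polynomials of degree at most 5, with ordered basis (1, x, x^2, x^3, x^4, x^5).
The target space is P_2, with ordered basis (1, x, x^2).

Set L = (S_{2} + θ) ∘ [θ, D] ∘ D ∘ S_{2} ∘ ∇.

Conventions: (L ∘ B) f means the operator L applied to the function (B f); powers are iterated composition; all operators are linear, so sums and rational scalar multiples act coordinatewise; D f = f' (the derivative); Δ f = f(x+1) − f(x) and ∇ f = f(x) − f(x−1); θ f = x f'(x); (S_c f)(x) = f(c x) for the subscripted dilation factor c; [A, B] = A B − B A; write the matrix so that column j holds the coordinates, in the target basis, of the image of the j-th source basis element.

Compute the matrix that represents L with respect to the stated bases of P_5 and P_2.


the matrix is [[0, 0, 0, -24, 48, -80]; [0, 0, 0, 0, -576, 1440]; [0, 0, 0, 0, 0, -5760]] (rows listed top to bottom)

image of 1: 0
image of x: 0
image of x^2: 0
image of x^3: -24
image of x^4: -576x + 48
image of x^5: -5760x^2 + 1440x - 80
each image's coordinates form column j of the matrix


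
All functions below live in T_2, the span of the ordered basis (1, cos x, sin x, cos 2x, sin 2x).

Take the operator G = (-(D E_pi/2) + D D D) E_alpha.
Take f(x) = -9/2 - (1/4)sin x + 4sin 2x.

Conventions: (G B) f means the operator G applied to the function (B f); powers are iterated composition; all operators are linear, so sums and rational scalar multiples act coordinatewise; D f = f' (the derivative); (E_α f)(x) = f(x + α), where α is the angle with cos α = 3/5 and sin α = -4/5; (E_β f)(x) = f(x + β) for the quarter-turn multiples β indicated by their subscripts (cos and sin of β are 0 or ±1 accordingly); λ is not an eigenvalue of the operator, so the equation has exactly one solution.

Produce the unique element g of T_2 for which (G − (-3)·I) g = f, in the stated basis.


the result is g(x) = -3/2 - (1/28)cos x - (1/14)sin x - (56/87)cos 2x - (92/87)sin 2x

write g with unknown coordinates in the stated basis and equate coefficients in (G − (-3)·I) g = f
solving from the highest basis element down gives g = -3/2 - (1/28)cos x - (1/14)sin x - (56/87)cos 2x - (92/87)sin 2x
check: G g = (3/28)cos x - (1/28)sin x + (56/29)cos 2x + (208/29)sin 2x
so G g − (-3)·g = -9/2 - (1/4)sin x + 4sin 2x = f ✓


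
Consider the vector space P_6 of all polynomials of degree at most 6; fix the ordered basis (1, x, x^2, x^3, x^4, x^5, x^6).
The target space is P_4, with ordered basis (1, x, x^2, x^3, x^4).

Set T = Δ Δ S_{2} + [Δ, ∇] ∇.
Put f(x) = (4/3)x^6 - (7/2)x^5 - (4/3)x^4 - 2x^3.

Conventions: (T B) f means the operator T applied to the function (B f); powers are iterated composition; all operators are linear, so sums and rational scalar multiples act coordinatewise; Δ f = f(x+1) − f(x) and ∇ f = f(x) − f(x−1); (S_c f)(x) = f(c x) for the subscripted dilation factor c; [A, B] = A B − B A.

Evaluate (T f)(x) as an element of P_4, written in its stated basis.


S_{2} f = (256/3)x^6 - 112x^5 - (64/3)x^4 - 16x^3
Δ S_{2} f = 512x^5 + 720x^4 + (1504/3)x^3 - 16x^2 - (544/3)x - 64
Δ Δ S_{2} f = 2560x^4 + 8000x^3 + 10944x^2 + 6912x + 1536
∇ f = 8x^5 - (75/2)x^4 + (169/3)x^3 - 53x^2 + (157/6)x - 11/2
∇ ∇ f = 40x^4 - 230x^3 + 474x^2 - 465x + 181
Δ ∇ ∇ f = 160x^3 - 450x^2 + 418x - 181
Δ ∇ f = 40x^4 - 70x^3 + 24x^2 - 47x
∇ Δ ∇ f = 160x^3 - 450x^2 + 418x - 181
[Δ, ∇] ∇ f = 0
(Δ Δ S_{2} + [Δ, ∇] ∇) f = 2560x^4 + 8000x^3 + 10944x^2 + 6912x + 1536

the result is g(x) = 2560x^4 + 8000x^3 + 10944x^2 + 6912x + 1536


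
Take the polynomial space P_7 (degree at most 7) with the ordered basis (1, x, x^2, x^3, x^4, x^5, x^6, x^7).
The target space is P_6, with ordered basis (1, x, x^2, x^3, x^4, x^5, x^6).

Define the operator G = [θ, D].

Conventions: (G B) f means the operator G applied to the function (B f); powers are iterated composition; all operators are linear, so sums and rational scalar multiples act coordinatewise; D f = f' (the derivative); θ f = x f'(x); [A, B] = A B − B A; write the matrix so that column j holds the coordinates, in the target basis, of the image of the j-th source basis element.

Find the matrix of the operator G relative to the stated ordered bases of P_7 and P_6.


the matrix is [[0, -1, 0, 0, 0, 0, 0, 0]; [0, 0, -2, 0, 0, 0, 0, 0]; [0, 0, 0, -3, 0, 0, 0, 0]; [0, 0, 0, 0, -4, 0, 0, 0]; [0, 0, 0, 0, 0, -5, 0, 0]; [0, 0, 0, 0, 0, 0, -6, 0]; [0, 0, 0, 0, 0, 0, 0, -7]] (rows listed top to bottom)

image of 1: 0
image of x: -1
image of x^2: -2x
image of x^3: -3x^2
image of x^4: -4x^3
image of x^5: -5x^4
image of x^6: -6x^5
image of x^7: -7x^6
each image's coordinates form column j of the matrix


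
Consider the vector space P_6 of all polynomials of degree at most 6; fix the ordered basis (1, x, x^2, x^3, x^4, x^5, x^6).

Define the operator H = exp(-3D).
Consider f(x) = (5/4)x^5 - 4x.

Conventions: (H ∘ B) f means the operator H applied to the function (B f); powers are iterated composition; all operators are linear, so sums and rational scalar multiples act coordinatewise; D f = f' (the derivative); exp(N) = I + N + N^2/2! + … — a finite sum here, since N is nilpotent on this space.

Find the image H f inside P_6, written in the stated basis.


order-1 term: -(75/4)x^4 + 12
order-2 term: (225/2)x^3
order-3 term: -(675/2)x^2
order-4 term: (2025/4)x
order-5 term: -1215/4
the series for exp(-3D) f terminates at order 5
exp(-3D) f = (5/4)x^5 - (75/4)x^4 + (225/2)x^3 - (675/2)x^2 + (2009/4)x - 1167/4

the result is g(x) = (5/4)x^5 - (75/4)x^4 + (225/2)x^3 - (675/2)x^2 + (2009/4)x - 1167/4


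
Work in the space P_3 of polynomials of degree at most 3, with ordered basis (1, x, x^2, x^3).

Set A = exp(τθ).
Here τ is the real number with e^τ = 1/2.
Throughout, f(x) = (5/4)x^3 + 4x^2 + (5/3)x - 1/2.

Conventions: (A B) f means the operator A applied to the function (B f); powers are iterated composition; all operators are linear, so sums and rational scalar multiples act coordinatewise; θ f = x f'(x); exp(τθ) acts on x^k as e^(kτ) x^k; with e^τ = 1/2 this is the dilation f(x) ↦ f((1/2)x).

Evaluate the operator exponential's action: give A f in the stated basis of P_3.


the image equals g(x) = (5/32)x^3 + x^2 + (5/6)x - 1/2

exp(τθ) x^k = e^(kτ) x^k; with e^τ = 1/2 this sends x^k to (1/2)^k x^k
x ↦ 1/2 x
x^2 ↦ 1/4 x^2
x^3 ↦ 1/8 x^3
applying this coordinatewise to f: exp(τθ) f = (5/32)x^3 + x^2 + (5/6)x - 1/2


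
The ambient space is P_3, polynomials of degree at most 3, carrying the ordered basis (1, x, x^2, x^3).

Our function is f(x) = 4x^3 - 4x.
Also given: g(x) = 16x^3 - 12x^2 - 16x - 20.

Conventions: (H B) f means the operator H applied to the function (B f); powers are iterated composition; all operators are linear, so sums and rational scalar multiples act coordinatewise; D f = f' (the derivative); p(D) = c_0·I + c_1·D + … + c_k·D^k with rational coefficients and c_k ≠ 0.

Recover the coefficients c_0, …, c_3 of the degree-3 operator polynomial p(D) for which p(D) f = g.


D^0 f = 4x^3 - 4x
D^1 f = 12x^2 - 4
D^2 f = 24x
D^3 f = 24
matching coefficients of g against c_0 f + c_1 Df + … from the top degree down determines the c_i
solution: c_0 = 4, c_1 = -1, c_2 = 0, c_3 = -1

p(D) = 4·I − D − D^3, i.e. c_0 = 4, c_1 = -1, c_2 = 0, c_3 = -1


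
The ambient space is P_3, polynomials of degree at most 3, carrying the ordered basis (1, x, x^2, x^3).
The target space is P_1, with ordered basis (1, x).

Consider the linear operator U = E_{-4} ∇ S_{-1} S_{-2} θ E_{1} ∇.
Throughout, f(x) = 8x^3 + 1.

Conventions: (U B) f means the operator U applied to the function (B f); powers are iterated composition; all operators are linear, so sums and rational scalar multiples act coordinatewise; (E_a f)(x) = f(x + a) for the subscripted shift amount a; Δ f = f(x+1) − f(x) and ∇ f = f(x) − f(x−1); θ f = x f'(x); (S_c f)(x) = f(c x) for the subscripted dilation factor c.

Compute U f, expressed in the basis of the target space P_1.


the image equals g(x) = 384x - 1680

∇ f = 24x^2 - 24x + 8
E_{1} ∇ f = 24x^2 + 24x + 8
θ E_{1} ∇ f = 48x^2 + 24x
S_{-2} (θ E_{1} ∇) f = 192x^2 - 48x
S_{-1} S_{-2} (θ E_{1} ∇) f = 192x^2 + 48x
∇ S_{-1} S_{-2} (θ E_{1} ∇) f = 384x - 144
E_{-4} (∇ S_{-1} S_{-2}) (θ E_{1} ∇) f = 384x - 1680


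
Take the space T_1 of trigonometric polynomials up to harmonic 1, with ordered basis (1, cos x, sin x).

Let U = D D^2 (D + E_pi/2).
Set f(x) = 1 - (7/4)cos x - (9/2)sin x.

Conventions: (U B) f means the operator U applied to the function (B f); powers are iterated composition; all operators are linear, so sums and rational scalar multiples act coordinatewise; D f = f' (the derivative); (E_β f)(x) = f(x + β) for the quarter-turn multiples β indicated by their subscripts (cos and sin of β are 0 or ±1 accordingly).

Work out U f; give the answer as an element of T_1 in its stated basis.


D f = -(9/2)cos x + (7/4)sin x
E_pi/2 f = 1 - (9/2)cos x + (7/4)sin x
(D + E_pi/2) f = 1 - 9cos x + (7/2)sin x
D (D + E_pi/2) f = (7/2)cos x + 9sin x
D D (D + E_pi/2) f = 9cos x - (7/2)sin x
D D^2 (D + E_pi/2) f = -(7/2)cos x - 9sin x

the image equals g(x) = -(7/2)cos x - 9sin x


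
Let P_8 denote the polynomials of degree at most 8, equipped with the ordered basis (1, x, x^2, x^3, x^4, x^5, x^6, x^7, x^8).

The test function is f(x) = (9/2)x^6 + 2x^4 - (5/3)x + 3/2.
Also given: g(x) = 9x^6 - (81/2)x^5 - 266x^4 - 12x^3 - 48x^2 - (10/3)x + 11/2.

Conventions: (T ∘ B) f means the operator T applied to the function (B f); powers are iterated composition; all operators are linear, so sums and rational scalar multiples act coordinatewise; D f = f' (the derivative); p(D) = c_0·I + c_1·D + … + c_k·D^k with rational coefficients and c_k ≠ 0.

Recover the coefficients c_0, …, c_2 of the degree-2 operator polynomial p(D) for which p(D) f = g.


D^0 f = (9/2)x^6 + 2x^4 - (5/3)x + 3/2
D^1 f = 27x^5 + 8x^3 - 5/3
D^2 f = 135x^4 + 24x^2
matching coefficients of g against c_0 f + c_1 Df + … from the top degree down determines the c_i
solution: c_0 = 2, c_1 = -3/2, c_2 = -2

c_0 = 2, c_1 = -3/2, c_2 = -2


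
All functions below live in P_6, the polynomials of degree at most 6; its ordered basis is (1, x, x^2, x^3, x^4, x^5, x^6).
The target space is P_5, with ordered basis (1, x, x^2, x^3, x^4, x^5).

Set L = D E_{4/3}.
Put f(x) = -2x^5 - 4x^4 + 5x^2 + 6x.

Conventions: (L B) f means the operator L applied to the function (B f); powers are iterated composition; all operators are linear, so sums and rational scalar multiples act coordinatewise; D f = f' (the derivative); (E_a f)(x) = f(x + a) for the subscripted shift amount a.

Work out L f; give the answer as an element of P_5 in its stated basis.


E_{4/3} f = -2x^5 - (52/3)x^4 - (512/9)x^3 - (2297/27)x^2 - (4066/81)x - 1016/243
D E_{4/3} f = -10x^4 - (208/3)x^3 - (512/3)x^2 - (4594/27)x - 4066/81

the image equals g(x) = -10x^4 - (208/3)x^3 - (512/3)x^2 - (4594/27)x - 4066/81


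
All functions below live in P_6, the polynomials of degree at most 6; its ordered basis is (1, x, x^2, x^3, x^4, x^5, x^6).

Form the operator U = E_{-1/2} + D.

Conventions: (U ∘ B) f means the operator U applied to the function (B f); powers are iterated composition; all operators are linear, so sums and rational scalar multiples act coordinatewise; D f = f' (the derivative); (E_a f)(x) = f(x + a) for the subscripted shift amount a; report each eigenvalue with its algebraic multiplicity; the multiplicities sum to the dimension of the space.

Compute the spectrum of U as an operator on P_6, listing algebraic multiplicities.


λ = 1 (multiplicity 7)

image of 1: 1
image of x: x + 1/2
image of x^2: x^2 + x + 1/4
image of x^3: x^3 + (3/2)x^2 + (3/4)x - 1/8
image of x^4: x^4 + 2x^3 + (3/2)x^2 - (1/2)x + 1/16
image of x^5: x^5 + (5/2)x^4 + (5/2)x^3 - (5/4)x^2 + (5/16)x - 1/32
image of x^6: x^6 + 3x^5 + (15/4)x^4 - (5/2)x^3 + (15/16)x^2 - (3/16)x + 1/64
the matrix is upper triangular; its diagonal is (1, 1, 1, 1, 1, 1, 1)
for a triangular matrix the eigenvalues are the diagonal entries, with algebraic multiplicity their repetition count


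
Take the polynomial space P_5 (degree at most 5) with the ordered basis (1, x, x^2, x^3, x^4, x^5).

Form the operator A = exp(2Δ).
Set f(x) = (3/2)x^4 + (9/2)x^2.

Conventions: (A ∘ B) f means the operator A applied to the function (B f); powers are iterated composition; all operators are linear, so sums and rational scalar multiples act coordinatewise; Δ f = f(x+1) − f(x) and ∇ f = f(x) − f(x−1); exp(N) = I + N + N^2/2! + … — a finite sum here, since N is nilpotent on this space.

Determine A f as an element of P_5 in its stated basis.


the result is g(x) = (3/2)x^4 + 12x^3 + (117/2)x^2 + 150x + 168

order-1 term: 12x^3 + 18x^2 + 30x + 12
order-2 term: 36x^2 + 72x + 60
order-3 term: 48x + 72
order-4 term: 24
the series for exp(2Δ) f terminates at order 4
exp(2Δ) f = (3/2)x^4 + 12x^3 + (117/2)x^2 + 150x + 168


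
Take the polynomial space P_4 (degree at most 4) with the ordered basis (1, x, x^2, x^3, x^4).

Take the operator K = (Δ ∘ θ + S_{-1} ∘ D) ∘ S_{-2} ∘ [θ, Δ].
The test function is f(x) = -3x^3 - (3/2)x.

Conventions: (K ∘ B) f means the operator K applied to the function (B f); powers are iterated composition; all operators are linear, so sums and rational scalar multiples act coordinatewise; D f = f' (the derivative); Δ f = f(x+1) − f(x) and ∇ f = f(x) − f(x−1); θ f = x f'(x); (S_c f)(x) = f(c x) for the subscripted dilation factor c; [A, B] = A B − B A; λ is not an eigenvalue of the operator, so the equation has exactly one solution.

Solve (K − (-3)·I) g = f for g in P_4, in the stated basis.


write g with unknown coordinates in the stated basis and equate coefficients in (K − (-3)·I) g = f
solving from the highest basis element down gives g = -x^3 - (17/2)x
check: K g = 24x
so K g − (-3)·g = -3x^3 - (3/2)x = f ✓

the image equals g(x) = -x^3 - (17/2)x


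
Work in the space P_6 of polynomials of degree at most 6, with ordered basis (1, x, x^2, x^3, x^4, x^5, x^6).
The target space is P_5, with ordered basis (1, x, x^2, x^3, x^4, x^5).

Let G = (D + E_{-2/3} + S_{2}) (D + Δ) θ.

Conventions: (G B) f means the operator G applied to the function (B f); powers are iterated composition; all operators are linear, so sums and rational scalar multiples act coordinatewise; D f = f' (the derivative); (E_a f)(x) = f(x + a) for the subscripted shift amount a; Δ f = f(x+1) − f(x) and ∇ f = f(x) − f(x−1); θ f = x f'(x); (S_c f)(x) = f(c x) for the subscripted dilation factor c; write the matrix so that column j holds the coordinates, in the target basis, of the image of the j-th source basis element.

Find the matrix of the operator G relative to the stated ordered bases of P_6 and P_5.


image of 1: 0
image of x: 4
image of x^2: 24x + 20/3
image of x^3: 90x^2 + 39x + 17
image of x^4: 288x^3 + 152x^2 + (320/3)x + 392/27
image of x^5: 850x^4 + (1550/3)x^3 + (1300/3)x^2 + (3125/27)x + 2885/81
image of x^6: 2376x^5 + 1650x^4 + 1520x^3 + (1790/3)x^2 + (2632/9)x + 992/27
each image's coordinates form column j of the matrix

the matrix is [[0, 4, 20/3, 17, 392/27, 2885/81, 992/27]; [0, 0, 24, 39, 320/3, 3125/27, 2632/9]; [0, 0, 0, 90, 152, 1300/3, 1790/3]; [0, 0, 0, 0, 288, 1550/3, 1520]; [0, 0, 0, 0, 0, 850, 1650]; [0, 0, 0, 0, 0, 0, 2376]] (rows listed top to bottom)


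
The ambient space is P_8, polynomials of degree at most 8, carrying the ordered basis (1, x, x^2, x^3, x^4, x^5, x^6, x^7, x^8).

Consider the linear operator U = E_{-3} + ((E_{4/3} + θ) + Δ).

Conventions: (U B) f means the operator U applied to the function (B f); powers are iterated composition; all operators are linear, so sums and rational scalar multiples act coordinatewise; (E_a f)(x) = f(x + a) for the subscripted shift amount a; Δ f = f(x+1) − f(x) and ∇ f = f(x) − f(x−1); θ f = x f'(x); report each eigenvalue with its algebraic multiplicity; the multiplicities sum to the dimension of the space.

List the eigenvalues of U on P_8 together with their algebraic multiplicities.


λ = 2 (multiplicity 1), λ = 3 (multiplicity 1), λ = 4 (multiplicity 1), λ = 5 (multiplicity 1), λ = 6 (multiplicity 1), λ = 7 (multiplicity 1), λ = 8 (multiplicity 1), λ = 9 (multiplicity 1), λ = 10 (multiplicity 1)

image of 1: 2
image of x: 3x - 2/3
image of x^2: 4x^2 - (4/3)x + 106/9
image of x^3: 5x^3 - 2x^2 + (106/3)x - 638/27
image of x^4: 6x^4 - (8/3)x^3 + (212/3)x^2 - (2552/27)x + 6898/81
image of x^5: 7x^5 - (10/3)x^4 + (1060/9)x^3 - (6380/27)x^2 + (34490/81)x - 57782/243
image of x^6: 8x^6 - 4x^5 + (530/3)x^4 - (12760/27)x^3 + (34490/27)x^2 - (115564/81)x + 536266/729
image of x^7: 9x^7 - (14/3)x^6 + (742/3)x^5 - (22330/27)x^4 + (241430/81)x^3 - (404474/81)x^2 + (3753862/729)x - 4764398/2187
image of x^8: 10x^8 - (16/3)x^7 + (2968/9)x^6 - (35728/27)x^5 + (482860/81)x^4 - (3235792/243)x^3 + (15015448/729)x^2 - (38115184/2187)x + 43118818/6561
the matrix is upper triangular; its diagonal is (2, 3, 4, 5, 6, 7, 8, 9, 10)
for a triangular matrix the eigenvalues are the diagonal entries, with algebraic multiplicity their repetition count


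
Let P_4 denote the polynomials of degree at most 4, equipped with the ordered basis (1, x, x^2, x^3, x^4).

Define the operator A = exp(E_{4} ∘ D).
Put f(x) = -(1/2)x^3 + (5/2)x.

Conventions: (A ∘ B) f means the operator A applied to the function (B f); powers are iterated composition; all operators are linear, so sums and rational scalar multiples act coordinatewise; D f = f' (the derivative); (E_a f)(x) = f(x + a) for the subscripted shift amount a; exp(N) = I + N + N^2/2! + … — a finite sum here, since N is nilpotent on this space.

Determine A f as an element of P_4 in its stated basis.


the result is g(x) = -(1/2)x^3 - (3/2)x^2 - 11x - 34

order-1 term: -(3/2)x^2 - 12x - 43/2
order-2 term: -(3/2)x - 12
order-3 term: -1/2
the series for exp(E_{4} ∘ D) f terminates at order 3
exp(E_{4} ∘ D) f = -(1/2)x^3 - (3/2)x^2 - 11x - 34


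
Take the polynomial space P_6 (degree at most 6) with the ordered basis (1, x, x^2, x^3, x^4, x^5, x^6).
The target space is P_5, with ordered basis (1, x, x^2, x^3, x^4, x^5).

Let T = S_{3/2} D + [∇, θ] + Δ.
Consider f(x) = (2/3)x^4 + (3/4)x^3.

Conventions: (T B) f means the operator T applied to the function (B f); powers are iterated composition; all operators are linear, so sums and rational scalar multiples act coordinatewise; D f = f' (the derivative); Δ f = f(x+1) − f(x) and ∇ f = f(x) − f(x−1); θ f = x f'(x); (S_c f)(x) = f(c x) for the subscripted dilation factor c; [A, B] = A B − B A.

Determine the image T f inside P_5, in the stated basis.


D f = (8/3)x^3 + (9/4)x^2
S_{3/2} D f = 9x^3 + (81/16)x^2
θ f = (8/3)x^4 + (9/4)x^3
∇ θ f = (32/3)x^3 - (37/4)x^2 + (47/12)x - 5/12
∇ f = (8/3)x^3 - (7/4)x^2 + (5/12)x + 1/12
θ ∇ f = 8x^3 - (7/2)x^2 + (5/12)x
[∇, θ] f = (8/3)x^3 - (23/4)x^2 + (7/2)x - 5/12
Δ f = (8/3)x^3 + (25/4)x^2 + (59/12)x + 17/12
(S_{3/2} D + [∇, θ] + Δ) f = (43/3)x^3 + (89/16)x^2 + (101/12)x + 1

the image equals g(x) = (43/3)x^3 + (89/16)x^2 + (101/12)x + 1


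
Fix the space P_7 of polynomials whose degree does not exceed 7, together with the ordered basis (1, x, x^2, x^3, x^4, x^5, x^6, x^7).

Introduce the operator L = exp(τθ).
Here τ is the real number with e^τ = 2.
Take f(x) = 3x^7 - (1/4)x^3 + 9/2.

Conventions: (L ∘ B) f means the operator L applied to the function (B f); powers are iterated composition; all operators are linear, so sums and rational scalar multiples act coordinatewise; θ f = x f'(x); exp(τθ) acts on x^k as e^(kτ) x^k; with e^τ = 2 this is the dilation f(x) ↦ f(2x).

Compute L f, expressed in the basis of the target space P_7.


exp(τθ) x^k = e^(kτ) x^k; with e^τ = 2 this sends x^k to 2^k x^k
x^3 ↦ 8 x^3
x^7 ↦ 128 x^7
applying this coordinatewise to f: exp(τθ) f = 384x^7 - 2x^3 + 9/2

g(x) = 384x^7 - 2x^3 + 9/2


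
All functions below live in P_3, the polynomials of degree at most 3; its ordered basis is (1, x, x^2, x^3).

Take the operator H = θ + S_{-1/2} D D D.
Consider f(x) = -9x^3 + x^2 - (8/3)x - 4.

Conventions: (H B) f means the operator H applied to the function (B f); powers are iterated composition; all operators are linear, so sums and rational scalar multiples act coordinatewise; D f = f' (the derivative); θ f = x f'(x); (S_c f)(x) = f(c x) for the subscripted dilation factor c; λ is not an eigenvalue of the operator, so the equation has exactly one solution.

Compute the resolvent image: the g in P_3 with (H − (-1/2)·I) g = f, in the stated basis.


write g with unknown coordinates in the stated basis and equate coefficients in (H − (-1/2)·I) g = f
solving from the highest basis element down gives g = -(18/7)x^3 + (2/5)x^2 - (16/9)x + 160/7
check: H g = -(54/7)x^3 + (4/5)x^2 - (16/9)x - 108/7
so H g − (-1/2)·g = -9x^3 + x^2 - (8/3)x - 4 = f ✓

g(x) = -(18/7)x^3 + (2/5)x^2 - (16/9)x + 160/7


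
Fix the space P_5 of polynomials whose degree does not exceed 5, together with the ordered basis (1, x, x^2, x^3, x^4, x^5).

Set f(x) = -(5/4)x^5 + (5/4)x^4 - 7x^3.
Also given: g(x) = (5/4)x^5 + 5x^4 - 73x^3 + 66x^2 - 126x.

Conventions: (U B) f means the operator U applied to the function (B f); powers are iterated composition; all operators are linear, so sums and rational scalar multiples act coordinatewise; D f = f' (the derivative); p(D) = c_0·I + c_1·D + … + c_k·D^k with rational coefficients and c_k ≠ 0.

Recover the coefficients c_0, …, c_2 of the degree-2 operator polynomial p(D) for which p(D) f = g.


p(D) = -I − D + 3·D^2, i.e. c_0 = -1, c_1 = -1, c_2 = 3

D^0 f = -(5/4)x^5 + (5/4)x^4 - 7x^3
D^1 f = -(25/4)x^4 + 5x^3 - 21x^2
D^2 f = -25x^3 + 15x^2 - 42x
matching coefficients of g against c_0 f + c_1 Df + … from the top degree down determines the c_i
solution: c_0 = -1, c_1 = -1, c_2 = 3


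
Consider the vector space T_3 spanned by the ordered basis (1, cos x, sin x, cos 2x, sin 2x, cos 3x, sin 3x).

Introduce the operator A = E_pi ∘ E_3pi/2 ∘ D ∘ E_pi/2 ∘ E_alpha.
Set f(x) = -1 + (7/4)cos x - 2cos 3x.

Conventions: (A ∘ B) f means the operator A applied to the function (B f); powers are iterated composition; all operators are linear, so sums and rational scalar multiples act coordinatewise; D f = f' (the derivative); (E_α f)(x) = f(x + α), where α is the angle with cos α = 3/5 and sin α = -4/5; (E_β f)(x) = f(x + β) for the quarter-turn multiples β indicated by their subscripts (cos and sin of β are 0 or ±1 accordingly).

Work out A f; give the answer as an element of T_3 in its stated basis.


E_alpha f = -1 + (21/20)cos x + (7/5)sin x + (234/125)cos 3x - (88/125)sin 3x
E_pi/2 E_alpha f = -1 + (7/5)cos x - (21/20)sin x + (88/125)cos 3x + (234/125)sin 3x
D E_pi/2 E_alpha f = -(21/20)cos x - (7/5)sin x + (702/125)cos 3x - (264/125)sin 3x
E_3pi/2 (D ∘ E_pi/2 ∘ E_alpha) f = (7/5)cos x - (21/20)sin x - (264/125)cos 3x - (702/125)sin 3x
E_pi E_3pi/2 (D ∘ E_pi/2 ∘ E_alpha) f = -(7/5)cos x + (21/20)sin x + (264/125)cos 3x + (702/125)sin 3x

the image equals g(x) = -(7/5)cos x + (21/20)sin x + (264/125)cos 3x + (702/125)sin 3x


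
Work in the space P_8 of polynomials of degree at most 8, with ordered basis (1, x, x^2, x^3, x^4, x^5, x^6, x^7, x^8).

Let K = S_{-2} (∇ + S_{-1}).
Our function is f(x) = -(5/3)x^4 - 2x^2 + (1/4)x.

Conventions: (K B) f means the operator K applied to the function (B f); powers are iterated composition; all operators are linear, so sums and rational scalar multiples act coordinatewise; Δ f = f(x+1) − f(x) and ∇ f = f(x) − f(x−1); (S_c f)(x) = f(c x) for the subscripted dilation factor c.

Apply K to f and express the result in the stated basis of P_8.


∇ f = -(20/3)x^3 + 10x^2 - (32/3)x + 47/12
S_{-1} f = -(5/3)x^4 - 2x^2 - (1/4)x
(∇ + S_{-1}) f = -(5/3)x^4 - (20/3)x^3 + 8x^2 - (131/12)x + 47/12
S_{-2} (∇ + S_{-1}) f = -(80/3)x^4 + (160/3)x^3 + 32x^2 + (131/6)x + 47/12

g(x) = -(80/3)x^4 + (160/3)x^3 + 32x^2 + (131/6)x + 47/12


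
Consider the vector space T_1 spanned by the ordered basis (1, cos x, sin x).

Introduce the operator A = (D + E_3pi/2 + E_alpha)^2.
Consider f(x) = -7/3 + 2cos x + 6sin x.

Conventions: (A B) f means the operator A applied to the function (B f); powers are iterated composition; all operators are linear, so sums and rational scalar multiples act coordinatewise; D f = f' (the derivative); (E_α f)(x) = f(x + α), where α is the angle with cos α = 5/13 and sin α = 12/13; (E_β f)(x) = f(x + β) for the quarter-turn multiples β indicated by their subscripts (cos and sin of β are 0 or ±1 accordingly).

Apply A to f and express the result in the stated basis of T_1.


D f = 6cos x - 2sin x
E_3pi/2 f = -7/3 - 6cos x + 2sin x
E_alpha f = -7/3 + (82/13)cos x + (6/13)sin x
(D + E_3pi/2 + E_alpha) f = -14/3 + (82/13)cos x + (6/13)sin x
D (D + E_3pi/2 + E_alpha) f = (6/13)cos x - (82/13)sin x
E_3pi/2 (D + E_3pi/2 + E_alpha) f = -14/3 - (6/13)cos x + (82/13)sin x
E_alpha (D + E_3pi/2 + E_alpha) f = -14/3 + (482/169)cos x - (954/169)sin x
(D + E_3pi/2 + E_alpha) (D + E_3pi/2 + E_alpha) f = -28/3 + (482/169)cos x - (954/169)sin x

g(x) = -28/3 + (482/169)cos x - (954/169)sin x


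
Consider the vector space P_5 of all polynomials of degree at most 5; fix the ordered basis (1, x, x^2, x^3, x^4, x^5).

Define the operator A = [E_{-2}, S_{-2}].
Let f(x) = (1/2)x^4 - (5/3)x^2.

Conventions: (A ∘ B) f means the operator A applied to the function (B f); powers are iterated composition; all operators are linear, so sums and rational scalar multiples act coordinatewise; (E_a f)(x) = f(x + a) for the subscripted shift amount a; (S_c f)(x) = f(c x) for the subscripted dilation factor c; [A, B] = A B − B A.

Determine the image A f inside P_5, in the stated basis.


S_{-2} f = 8x^4 - (20/3)x^2
E_{-2} S_{-2} f = 8x^4 - 64x^3 + (556/3)x^2 - (688/3)x + 304/3
E_{-2} f = (1/2)x^4 - 4x^3 + (31/3)x^2 - (28/3)x + 4/3
S_{-2} E_{-2} f = 8x^4 + 32x^3 + (124/3)x^2 + (56/3)x + 4/3
[E_{-2}, S_{-2}] f = -96x^3 + 144x^2 - 248x + 100

the result is g(x) = -96x^3 + 144x^2 - 248x + 100


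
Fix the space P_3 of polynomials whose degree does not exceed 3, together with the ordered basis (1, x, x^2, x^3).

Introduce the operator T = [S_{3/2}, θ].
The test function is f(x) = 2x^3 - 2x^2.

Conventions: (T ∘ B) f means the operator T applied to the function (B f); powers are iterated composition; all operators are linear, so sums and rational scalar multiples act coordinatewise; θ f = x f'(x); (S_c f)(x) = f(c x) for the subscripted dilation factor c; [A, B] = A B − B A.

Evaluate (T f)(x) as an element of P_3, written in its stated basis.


θ f = 6x^3 - 4x^2
S_{3/2} θ f = (81/4)x^3 - 9x^2
S_{3/2} f = (27/4)x^3 - (9/2)x^2
θ S_{3/2} f = (81/4)x^3 - 9x^2
[S_{3/2}, θ] f = 0

g(x) = 0


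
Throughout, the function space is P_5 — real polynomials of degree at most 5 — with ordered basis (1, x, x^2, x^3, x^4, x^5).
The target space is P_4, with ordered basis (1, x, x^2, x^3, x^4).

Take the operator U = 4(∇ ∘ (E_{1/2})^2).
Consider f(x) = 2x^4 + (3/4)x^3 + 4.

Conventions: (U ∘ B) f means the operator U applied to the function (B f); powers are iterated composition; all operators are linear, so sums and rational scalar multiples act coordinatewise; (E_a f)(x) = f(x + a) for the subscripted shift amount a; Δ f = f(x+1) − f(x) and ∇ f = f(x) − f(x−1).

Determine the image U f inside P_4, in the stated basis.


E_{1/2} f = 2x^4 + (19/4)x^3 + (33/8)x^2 + (25/16)x + 135/32
E_{1/2} E_{1/2} f = 2x^4 + (35/4)x^3 + (57/4)x^2 + (41/4)x + 27/4
∇ (E_{1/2})^2 f = 8x^3 + (57/4)x^2 + (41/4)x + 11/4
(4(∇ ∘ (E_{1/2})^2)) f = 32x^3 + 57x^2 + 41x + 11

the result is g(x) = 32x^3 + 57x^2 + 41x + 11


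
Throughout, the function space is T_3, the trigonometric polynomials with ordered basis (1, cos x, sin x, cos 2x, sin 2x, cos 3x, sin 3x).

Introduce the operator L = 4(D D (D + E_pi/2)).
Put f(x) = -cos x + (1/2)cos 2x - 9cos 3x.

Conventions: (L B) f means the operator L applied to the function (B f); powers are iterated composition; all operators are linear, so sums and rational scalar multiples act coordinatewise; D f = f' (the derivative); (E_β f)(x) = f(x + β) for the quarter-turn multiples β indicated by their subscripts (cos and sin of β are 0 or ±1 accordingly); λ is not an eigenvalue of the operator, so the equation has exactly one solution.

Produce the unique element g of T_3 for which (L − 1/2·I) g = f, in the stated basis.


write g with unknown coordinates in the stated basis and equate coefficients in (L − 1/2·I) g = f
solving from the highest basis element down gives g = (2/257)cos x + (32/257)sin x + (31/5057)cos 2x - (64/5057)sin 2x + (18/20737)cos 3x + (2592/20737)sin 3x
check: L g = -(256/257)cos x + (16/257)sin x + (2544/5057)cos 2x - (32/5057)sin 2x - (186624/20737)cos 3x + (1296/20737)sin 3x
so L g − 1/2·g = -cos x + (1/2)cos 2x - 9cos 3x = f ✓

the result is g(x) = (2/257)cos x + (32/257)sin x + (31/5057)cos 2x - (64/5057)sin 2x + (18/20737)cos 3x + (2592/20737)sin 3x


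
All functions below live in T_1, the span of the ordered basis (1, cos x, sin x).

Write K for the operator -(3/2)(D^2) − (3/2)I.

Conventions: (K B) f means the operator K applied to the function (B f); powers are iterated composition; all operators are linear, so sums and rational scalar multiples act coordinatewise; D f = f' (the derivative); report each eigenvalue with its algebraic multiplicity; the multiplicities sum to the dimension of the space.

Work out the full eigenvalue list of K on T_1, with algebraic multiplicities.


λ = -3/2 (multiplicity 1), λ = 0 (multiplicity 2)

image of 1: -3/2
image of cos x: 0
image of sin x: 0
the matrix is diagonal; its diagonal is (-3/2, 0, 0)
for a triangular matrix the eigenvalues are the diagonal entries, with algebraic multiplicity their repetition count


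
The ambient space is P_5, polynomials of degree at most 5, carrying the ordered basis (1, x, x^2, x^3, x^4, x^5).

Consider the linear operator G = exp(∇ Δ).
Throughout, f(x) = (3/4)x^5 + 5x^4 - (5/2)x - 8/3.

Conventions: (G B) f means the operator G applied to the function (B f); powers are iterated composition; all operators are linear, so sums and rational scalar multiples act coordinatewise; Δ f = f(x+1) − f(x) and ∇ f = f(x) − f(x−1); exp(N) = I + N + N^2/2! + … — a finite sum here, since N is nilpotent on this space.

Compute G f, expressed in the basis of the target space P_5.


order-1 term: 15x^3 + 60x^2 + (15/2)x + 10
order-2 term: 45x + 60
the series for exp(∇ Δ) f terminates at order 2
exp(∇ Δ) f = (3/4)x^5 + 5x^4 + 15x^3 + 60x^2 + 50x + 202/3

the result is g(x) = (3/4)x^5 + 5x^4 + 15x^3 + 60x^2 + 50x + 202/3


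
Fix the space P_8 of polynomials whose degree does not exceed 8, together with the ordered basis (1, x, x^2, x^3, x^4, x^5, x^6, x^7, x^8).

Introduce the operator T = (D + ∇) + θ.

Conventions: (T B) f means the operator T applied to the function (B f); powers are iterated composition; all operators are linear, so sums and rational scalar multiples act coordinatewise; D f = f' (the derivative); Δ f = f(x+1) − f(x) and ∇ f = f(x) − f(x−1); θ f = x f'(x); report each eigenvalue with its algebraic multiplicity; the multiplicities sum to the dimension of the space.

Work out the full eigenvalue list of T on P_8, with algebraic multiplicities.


λ = 0 (multiplicity 1), λ = 1 (multiplicity 1), λ = 2 (multiplicity 1), λ = 3 (multiplicity 1), λ = 4 (multiplicity 1), λ = 5 (multiplicity 1), λ = 6 (multiplicity 1), λ = 7 (multiplicity 1), λ = 8 (multiplicity 1)

image of 1: 0
image of x: x + 2
image of x^2: 2x^2 + 4x - 1
image of x^3: 3x^3 + 6x^2 - 3x + 1
image of x^4: 4x^4 + 8x^3 - 6x^2 + 4x - 1
image of x^5: 5x^5 + 10x^4 - 10x^3 + 10x^2 - 5x + 1
image of x^6: 6x^6 + 12x^5 - 15x^4 + 20x^3 - 15x^2 + 6x - 1
image of x^7: 7x^7 + 14x^6 - 21x^5 + 35x^4 - 35x^3 + 21x^2 - 7x + 1
image of x^8: 8x^8 + 16x^7 - 28x^6 + 56x^5 - 70x^4 + 56x^3 - 28x^2 + 8x - 1
the matrix is upper triangular; its diagonal is (0, 1, 2, 3, 4, 5, 6, 7, 8)
for a triangular matrix the eigenvalues are the diagonal entries, with algebraic multiplicity their repetition count


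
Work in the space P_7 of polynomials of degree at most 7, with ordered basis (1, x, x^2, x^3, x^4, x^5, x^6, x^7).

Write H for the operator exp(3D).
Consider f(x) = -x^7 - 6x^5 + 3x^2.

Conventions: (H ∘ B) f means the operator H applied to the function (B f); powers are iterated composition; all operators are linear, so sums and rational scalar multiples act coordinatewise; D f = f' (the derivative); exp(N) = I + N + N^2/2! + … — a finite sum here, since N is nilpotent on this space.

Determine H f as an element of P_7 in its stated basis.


g(x) = -x^7 - 21x^6 - 195x^5 - 1035x^4 - 3375x^3 - 6720x^2 - 7515x - 3618

order-1 term: -21x^6 - 90x^4 + 18x
order-2 term: -189x^5 - 540x^3 + 27
order-3 term: -945x^4 - 1620x^2
order-4 term: -2835x^3 - 2430x
order-5 term: -5103x^2 - 1458
order-6 term: -5103x
order-7 term: -2187
the series for exp(3D) f terminates at order 7
exp(3D) f = -x^7 - 21x^6 - 195x^5 - 1035x^4 - 3375x^3 - 6720x^2 - 7515x - 3618
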